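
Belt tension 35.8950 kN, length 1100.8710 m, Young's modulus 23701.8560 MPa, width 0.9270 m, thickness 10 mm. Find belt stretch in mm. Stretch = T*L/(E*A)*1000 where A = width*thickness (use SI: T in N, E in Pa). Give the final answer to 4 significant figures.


A = 0.9270 * 0.01 = 0.00927 m^2
Stretch = 35.8950*1000 * 1100.8710 / (23701.8560e6 * 0.00927) * 1000
Stretch = 179.8 mm


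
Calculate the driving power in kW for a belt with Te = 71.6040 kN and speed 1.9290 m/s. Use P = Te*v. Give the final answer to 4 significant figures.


P = Te * v = 71.6040 * 1.9290
P = 138.1 kW


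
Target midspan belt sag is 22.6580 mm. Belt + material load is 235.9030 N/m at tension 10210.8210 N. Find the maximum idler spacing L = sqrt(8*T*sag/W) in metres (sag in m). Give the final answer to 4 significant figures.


sag = 22.6580/1000 = 0.022658 m
L = sqrt(8 * 10210.8210 * 0.022658 / 235.9030)
L = 2.801 m


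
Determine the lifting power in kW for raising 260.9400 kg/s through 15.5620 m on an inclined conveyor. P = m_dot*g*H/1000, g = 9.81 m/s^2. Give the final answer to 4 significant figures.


P = 260.9400 * 9.81 * 15.5620 / 1000
P = 39.84 kW


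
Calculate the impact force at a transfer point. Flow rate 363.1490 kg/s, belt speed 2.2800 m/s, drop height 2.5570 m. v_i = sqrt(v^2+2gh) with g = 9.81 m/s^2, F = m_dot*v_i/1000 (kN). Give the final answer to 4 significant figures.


v_i = sqrt(2.2800^2 + 2*9.81*2.5570) = 7.44088 m/s
F = 363.1490 * 7.44088 / 1000
F = 2.702 kN


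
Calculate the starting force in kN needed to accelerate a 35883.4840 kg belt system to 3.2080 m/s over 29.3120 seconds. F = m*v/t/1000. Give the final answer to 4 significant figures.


F = 35883.4840 * 3.2080 / 29.3120 / 1000
F = 3.927 kN


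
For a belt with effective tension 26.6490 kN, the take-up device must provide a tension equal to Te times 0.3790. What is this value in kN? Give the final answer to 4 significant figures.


T_tu = 26.6490 * 0.3790
T_tu = 10.10 kN


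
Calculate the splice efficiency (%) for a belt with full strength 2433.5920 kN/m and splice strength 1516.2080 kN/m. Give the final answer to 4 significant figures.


Eff = 1516.2080 / 2433.5920 * 100
Eff = 62.30 %


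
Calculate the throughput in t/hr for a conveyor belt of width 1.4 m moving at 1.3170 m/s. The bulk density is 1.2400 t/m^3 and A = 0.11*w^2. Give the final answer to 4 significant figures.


A = 0.11 * 1.4^2 = 0.2156 m^2
C = 0.2156 * 1.3170 * 1.2400 * 3600
C = 1268 t/hr


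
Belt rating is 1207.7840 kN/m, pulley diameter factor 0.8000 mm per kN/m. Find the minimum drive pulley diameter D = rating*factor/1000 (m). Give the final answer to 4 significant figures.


D = 1207.7840 * 0.8000 / 1000
D = 0.9662 m


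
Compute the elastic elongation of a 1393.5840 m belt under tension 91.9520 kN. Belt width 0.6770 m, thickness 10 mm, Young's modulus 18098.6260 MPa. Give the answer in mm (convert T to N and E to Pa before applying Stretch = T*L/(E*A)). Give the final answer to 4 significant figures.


A = 0.6770 * 0.01 = 0.00677 m^2
Stretch = 91.9520*1000 * 1393.5840 / (18098.6260e6 * 0.00677) * 1000
Stretch = 1046 mm


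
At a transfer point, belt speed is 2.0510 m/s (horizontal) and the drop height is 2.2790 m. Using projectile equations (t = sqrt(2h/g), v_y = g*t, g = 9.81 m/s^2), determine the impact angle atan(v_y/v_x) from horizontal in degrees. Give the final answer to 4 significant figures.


t = sqrt(2*2.2790/9.81) = 0.681636 s
v_y = 9.81 * 0.681636 = 6.68685 m/s
angle = atan(6.68685 / 2.0510) = 72.95 deg


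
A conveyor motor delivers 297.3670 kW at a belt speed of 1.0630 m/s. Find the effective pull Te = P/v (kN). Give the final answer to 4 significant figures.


Te = P / v = 297.3670 / 1.0630
Te = 279.7 kN


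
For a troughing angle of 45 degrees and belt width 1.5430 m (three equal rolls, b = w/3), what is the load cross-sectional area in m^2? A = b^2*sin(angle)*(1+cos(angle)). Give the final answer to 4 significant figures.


b = 1.5430/3 = 0.514333 m
A = 0.514333^2 * sin(45 deg) * (1 + cos(45 deg))
A = 0.3193 m^2


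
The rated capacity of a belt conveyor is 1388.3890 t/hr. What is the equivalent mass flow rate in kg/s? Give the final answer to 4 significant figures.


m_dot = 1388.3890 * 1000 / 3600
m_dot = 385.7 kg/s


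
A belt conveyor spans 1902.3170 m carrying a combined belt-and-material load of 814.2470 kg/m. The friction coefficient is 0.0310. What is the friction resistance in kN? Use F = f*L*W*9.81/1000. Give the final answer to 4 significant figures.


F = 0.0310 * 1902.3170 * 814.2470 * 9.81 / 1000
F = 471.1 kN


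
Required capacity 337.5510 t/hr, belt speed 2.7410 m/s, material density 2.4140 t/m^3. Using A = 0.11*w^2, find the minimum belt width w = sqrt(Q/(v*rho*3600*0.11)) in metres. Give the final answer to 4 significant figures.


A_req = 337.5510 / (2.7410 * 2.4140 * 3600) = 0.0141707 m^2
w = sqrt(0.0141707 / 0.11)
w = 0.3589 m


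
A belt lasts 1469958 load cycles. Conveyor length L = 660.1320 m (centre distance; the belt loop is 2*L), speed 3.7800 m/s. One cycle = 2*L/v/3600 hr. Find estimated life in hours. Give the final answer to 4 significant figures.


cycle_time = 2 * 660.1320 / 3.7800 / 3600 = 0.0970212 hr
life = 1469958 * 0.0970212 = 142600 hours


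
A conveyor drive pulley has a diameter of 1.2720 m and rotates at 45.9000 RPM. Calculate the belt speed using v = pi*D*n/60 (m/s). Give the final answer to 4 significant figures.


v = pi * 1.2720 * 45.9000 / 60
v = 3.057 m/s


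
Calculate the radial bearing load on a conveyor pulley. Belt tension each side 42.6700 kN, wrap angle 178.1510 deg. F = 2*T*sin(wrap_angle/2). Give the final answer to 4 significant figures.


F = 2 * 42.6700 * sin(178.1510/2 deg)
F = 85.33 kN


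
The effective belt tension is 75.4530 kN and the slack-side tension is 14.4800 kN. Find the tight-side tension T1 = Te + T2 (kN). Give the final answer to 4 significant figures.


T1 = Te + T2 = 75.4530 + 14.4800
T1 = 89.93 kN


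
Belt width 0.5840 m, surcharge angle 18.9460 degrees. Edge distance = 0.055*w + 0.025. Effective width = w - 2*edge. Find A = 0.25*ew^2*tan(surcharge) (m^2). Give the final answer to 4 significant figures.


edge = 0.055*0.5840 + 0.025 = 0.05712 m
ew = 0.5840 - 2*0.05712 = 0.46976 m
A = 0.25 * 0.46976^2 * tan(18.9460 deg)
A = 0.01894 m^2


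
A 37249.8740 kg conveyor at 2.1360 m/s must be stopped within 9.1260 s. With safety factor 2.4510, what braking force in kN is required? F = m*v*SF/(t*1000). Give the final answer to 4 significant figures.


F = 37249.8740 * 2.1360 / 9.1260 * 2.4510 / 1000
F = 21.37 kN


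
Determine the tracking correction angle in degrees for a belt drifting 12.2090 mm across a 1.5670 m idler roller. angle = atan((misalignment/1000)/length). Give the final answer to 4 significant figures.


misalign_m = 12.2090 / 1000 = 0.012209 m
angle = atan(0.012209 / 1.5670)
angle = 0.4464 deg


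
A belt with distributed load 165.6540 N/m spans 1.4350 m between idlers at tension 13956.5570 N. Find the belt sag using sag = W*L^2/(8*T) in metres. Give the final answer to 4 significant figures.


sag = 165.6540 * 1.4350^2 / (8 * 13956.5570)
sag = 0.003055 m


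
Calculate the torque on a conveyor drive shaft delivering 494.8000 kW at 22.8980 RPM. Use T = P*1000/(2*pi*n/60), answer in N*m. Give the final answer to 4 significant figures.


omega = 2*pi*22.8980/60 = 2.39787 rad/s
T = 494.8000*1000 / 2.39787
T = 206300 N*m


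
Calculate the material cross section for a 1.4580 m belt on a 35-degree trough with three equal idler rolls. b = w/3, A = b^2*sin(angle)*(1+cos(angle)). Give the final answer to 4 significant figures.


b = 1.4580/3 = 0.486 m
A = 0.486^2 * sin(35 deg) * (1 + cos(35 deg))
A = 0.2465 m^2


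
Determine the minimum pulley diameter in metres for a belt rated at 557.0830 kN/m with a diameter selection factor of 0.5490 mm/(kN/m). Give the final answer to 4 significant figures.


D = 557.0830 * 0.5490 / 1000
D = 0.3058 m


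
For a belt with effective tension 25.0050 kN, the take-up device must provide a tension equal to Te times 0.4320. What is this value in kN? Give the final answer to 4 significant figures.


T_tu = 25.0050 * 0.4320
T_tu = 10.80 kN


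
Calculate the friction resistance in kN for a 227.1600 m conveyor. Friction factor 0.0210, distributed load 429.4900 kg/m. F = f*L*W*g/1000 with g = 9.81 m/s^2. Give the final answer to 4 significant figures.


F = 0.0210 * 227.1600 * 429.4900 * 9.81 / 1000
F = 20.10 kN


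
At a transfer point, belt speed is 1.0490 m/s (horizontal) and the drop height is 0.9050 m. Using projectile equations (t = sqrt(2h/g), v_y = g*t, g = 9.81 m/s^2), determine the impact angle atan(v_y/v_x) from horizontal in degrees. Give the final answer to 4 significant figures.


t = sqrt(2*0.9050/9.81) = 0.429541 s
v_y = 9.81 * 0.429541 = 4.2138 m/s
angle = atan(4.2138 / 1.0490) = 76.02 deg


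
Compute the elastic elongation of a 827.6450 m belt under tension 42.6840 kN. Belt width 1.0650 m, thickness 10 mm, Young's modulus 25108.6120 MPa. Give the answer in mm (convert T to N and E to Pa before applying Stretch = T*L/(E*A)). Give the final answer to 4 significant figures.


A = 1.0650 * 0.01 = 0.01065 m^2
Stretch = 42.6840*1000 * 827.6450 / (25108.6120e6 * 0.01065) * 1000
Stretch = 132.1 mm


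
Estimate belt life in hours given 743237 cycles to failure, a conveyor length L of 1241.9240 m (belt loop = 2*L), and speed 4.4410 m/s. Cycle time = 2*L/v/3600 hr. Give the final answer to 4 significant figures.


cycle_time = 2 * 1241.9240 / 4.4410 / 3600 = 0.155361 hr
life = 743237 * 0.155361 = 115500 hours


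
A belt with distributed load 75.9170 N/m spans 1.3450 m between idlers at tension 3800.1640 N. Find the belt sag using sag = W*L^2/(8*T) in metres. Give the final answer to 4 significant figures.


sag = 75.9170 * 1.3450^2 / (8 * 3800.1640)
sag = 0.004517 m


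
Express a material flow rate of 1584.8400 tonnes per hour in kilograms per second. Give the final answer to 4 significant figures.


m_dot = 1584.8400 * 1000 / 3600
m_dot = 440.2 kg/s


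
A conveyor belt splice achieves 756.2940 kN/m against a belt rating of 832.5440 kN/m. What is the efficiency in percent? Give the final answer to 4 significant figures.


Eff = 756.2940 / 832.5440 * 100
Eff = 90.84 %


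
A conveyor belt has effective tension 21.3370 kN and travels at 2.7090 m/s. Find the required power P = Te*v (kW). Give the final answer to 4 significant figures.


P = Te * v = 21.3370 * 2.7090
P = 57.80 kW


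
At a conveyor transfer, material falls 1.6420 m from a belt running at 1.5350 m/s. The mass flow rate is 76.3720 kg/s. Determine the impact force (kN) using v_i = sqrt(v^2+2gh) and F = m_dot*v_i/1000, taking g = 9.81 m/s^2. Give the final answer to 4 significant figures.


v_i = sqrt(1.5350^2 + 2*9.81*1.6420) = 5.87982 m/s
F = 76.3720 * 5.87982 / 1000
F = 0.4491 kN


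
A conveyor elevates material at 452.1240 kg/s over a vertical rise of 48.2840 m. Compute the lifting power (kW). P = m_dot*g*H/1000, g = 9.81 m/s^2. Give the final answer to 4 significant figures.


P = 452.1240 * 9.81 * 48.2840 / 1000
P = 214.2 kW


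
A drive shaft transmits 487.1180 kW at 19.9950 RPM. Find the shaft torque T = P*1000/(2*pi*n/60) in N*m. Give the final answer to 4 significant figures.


omega = 2*pi*19.9950/60 = 2.09387 rad/s
T = 487.1180*1000 / 2.09387
T = 232600 N*m


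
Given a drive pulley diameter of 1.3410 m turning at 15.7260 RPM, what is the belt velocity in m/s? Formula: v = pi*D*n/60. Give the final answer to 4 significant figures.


v = pi * 1.3410 * 15.7260 / 60
v = 1.104 m/s


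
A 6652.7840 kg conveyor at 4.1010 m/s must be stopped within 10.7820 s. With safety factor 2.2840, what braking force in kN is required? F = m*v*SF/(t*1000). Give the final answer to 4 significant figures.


F = 6652.7840 * 4.1010 / 10.7820 * 2.2840 / 1000
F = 5.779 kN


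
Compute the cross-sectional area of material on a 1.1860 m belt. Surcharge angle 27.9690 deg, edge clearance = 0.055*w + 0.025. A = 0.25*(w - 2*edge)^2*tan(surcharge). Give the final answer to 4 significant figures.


edge = 0.055*1.1860 + 0.025 = 0.09023 m
ew = 1.1860 - 2*0.09023 = 1.00554 m
A = 0.25 * 1.00554^2 * tan(27.9690 deg)
A = 0.1342 m^2


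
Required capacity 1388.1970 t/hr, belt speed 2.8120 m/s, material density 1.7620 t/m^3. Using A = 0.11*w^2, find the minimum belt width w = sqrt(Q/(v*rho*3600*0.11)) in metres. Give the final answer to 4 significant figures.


A_req = 1388.1970 / (2.8120 * 1.7620 * 3600) = 0.0778265 m^2
w = sqrt(0.0778265 / 0.11)
w = 0.8411 m


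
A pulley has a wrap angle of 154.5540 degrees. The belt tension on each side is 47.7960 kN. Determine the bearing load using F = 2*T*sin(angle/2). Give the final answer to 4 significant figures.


F = 2 * 47.7960 * sin(154.5540/2 deg)
F = 93.24 kN


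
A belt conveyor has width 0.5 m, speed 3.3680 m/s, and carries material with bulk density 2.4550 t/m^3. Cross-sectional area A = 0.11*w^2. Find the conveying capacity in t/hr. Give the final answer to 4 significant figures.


A = 0.11 * 0.5^2 = 0.0275 m^2
C = 0.0275 * 3.3680 * 2.4550 * 3600
C = 818.6 t/hr


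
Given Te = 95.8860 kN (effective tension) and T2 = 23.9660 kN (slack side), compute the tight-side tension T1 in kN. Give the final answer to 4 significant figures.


T1 = Te + T2 = 95.8860 + 23.9660
T1 = 119.9 kN


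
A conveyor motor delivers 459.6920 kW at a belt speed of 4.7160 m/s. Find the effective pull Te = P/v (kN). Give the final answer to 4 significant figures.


Te = P / v = 459.6920 / 4.7160
Te = 97.47 kN


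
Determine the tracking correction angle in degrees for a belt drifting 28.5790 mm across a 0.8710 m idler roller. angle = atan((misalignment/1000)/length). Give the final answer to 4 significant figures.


misalign_m = 28.5790 / 1000 = 0.028579 m
angle = atan(0.028579 / 0.8710)
angle = 1.879 deg


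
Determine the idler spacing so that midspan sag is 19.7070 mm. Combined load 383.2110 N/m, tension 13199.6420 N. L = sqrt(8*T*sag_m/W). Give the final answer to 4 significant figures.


sag = 19.7070/1000 = 0.019707 m
L = sqrt(8 * 13199.6420 * 0.019707 / 383.2110)
L = 2.330 m


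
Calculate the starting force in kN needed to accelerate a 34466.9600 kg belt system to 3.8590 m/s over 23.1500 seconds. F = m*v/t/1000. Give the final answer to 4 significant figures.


F = 34466.9600 * 3.8590 / 23.1500 / 1000
F = 5.745 kN


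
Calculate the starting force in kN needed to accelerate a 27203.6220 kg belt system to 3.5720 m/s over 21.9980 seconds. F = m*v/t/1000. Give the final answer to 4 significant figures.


F = 27203.6220 * 3.5720 / 21.9980 / 1000
F = 4.417 kN


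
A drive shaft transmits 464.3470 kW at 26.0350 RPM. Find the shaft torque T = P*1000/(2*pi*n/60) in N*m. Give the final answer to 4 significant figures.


omega = 2*pi*26.0350/60 = 2.72638 rad/s
T = 464.3470*1000 / 2.72638
T = 170300 N*m


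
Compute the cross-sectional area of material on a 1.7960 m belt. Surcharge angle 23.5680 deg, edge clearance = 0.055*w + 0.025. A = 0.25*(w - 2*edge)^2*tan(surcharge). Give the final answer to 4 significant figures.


edge = 0.055*1.7960 + 0.025 = 0.12378 m
ew = 1.7960 - 2*0.12378 = 1.54844 m
A = 0.25 * 1.54844^2 * tan(23.5680 deg)
A = 0.2615 m^2


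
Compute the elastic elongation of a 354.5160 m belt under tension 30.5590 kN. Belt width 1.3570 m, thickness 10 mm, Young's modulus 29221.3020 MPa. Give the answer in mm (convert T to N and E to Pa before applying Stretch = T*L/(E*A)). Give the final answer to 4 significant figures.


A = 1.3570 * 0.01 = 0.01357 m^2
Stretch = 30.5590*1000 * 354.5160 / (29221.3020e6 * 0.01357) * 1000
Stretch = 27.32 mm


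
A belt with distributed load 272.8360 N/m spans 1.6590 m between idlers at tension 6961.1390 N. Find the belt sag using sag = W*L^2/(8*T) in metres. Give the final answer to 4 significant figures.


sag = 272.8360 * 1.6590^2 / (8 * 6961.1390)
sag = 0.01348 m


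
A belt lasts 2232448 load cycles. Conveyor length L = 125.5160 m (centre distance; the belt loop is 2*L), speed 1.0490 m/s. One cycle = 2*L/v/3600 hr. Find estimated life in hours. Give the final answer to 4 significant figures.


cycle_time = 2 * 125.5160 / 1.0490 / 3600 = 0.0664739 hr
life = 2232448 * 0.0664739 = 148400 hours


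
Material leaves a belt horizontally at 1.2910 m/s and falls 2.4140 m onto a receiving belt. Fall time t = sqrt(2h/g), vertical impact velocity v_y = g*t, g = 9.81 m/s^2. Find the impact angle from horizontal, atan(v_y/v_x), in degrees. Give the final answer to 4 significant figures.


t = sqrt(2*2.4140/9.81) = 0.701535 s
v_y = 9.81 * 0.701535 = 6.88206 m/s
angle = atan(6.88206 / 1.2910) = 79.38 deg


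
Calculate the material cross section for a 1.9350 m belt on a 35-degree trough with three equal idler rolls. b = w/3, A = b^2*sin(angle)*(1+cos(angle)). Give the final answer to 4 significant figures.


b = 1.9350/3 = 0.645 m
A = 0.645^2 * sin(35 deg) * (1 + cos(35 deg))
A = 0.4341 m^2


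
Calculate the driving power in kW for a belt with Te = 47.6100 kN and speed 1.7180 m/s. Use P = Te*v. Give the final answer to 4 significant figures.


P = Te * v = 47.6100 * 1.7180
P = 81.79 kW


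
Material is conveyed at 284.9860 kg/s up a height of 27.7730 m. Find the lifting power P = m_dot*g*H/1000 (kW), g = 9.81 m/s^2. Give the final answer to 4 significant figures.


P = 284.9860 * 9.81 * 27.7730 / 1000
P = 77.65 kW


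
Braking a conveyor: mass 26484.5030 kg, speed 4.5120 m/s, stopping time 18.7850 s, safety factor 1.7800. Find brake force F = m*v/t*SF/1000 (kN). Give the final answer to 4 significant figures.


F = 26484.5030 * 4.5120 / 18.7850 * 1.7800 / 1000
F = 11.32 kN


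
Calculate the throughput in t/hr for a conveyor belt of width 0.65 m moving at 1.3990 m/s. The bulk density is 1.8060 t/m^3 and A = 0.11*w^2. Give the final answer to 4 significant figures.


A = 0.11 * 0.65^2 = 0.046475 m^2
C = 0.046475 * 1.3990 * 1.8060 * 3600
C = 422.7 t/hr


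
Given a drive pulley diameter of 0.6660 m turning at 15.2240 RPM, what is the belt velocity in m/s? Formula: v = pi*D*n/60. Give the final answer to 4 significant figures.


v = pi * 0.6660 * 15.2240 / 60
v = 0.5309 m/s


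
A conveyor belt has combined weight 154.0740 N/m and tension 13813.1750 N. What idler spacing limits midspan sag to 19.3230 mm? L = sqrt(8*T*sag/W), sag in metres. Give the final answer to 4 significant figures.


sag = 19.3230/1000 = 0.019323 m
L = sqrt(8 * 13813.1750 * 0.019323 / 154.0740)
L = 3.723 m


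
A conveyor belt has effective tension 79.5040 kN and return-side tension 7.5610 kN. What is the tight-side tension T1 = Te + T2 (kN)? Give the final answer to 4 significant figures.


T1 = Te + T2 = 79.5040 + 7.5610
T1 = 87.06 kN


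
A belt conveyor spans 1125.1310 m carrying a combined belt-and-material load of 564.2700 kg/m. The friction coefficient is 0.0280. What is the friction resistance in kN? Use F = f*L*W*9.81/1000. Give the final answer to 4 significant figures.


F = 0.0280 * 1125.1310 * 564.2700 * 9.81 / 1000
F = 174.4 kN


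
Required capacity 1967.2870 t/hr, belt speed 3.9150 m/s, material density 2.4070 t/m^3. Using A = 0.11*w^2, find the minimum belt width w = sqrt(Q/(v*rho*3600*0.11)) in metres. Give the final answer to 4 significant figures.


A_req = 1967.2870 / (3.9150 * 2.4070 * 3600) = 0.0579906 m^2
w = sqrt(0.0579906 / 0.11)
w = 0.7261 m


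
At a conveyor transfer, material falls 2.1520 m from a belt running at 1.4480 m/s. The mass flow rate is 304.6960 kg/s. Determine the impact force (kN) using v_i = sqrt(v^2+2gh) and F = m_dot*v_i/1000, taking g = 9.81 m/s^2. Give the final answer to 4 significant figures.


v_i = sqrt(1.4480^2 + 2*9.81*2.1520) = 6.65725 m/s
F = 304.6960 * 6.65725 / 1000
F = 2.028 kN


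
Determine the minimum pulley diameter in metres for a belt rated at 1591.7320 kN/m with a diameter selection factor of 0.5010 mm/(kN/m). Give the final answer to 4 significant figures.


D = 1591.7320 * 0.5010 / 1000
D = 0.7975 m


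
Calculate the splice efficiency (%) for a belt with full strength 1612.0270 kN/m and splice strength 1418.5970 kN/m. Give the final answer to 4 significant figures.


Eff = 1418.5970 / 1612.0270 * 100
Eff = 88.00 %


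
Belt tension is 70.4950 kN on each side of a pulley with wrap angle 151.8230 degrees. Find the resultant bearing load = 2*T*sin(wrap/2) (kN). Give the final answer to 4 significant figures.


F = 2 * 70.4950 * sin(151.8230/2 deg)
F = 136.7 kN


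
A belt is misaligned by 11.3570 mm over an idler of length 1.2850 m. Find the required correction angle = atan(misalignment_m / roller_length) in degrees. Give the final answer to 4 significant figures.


misalign_m = 11.3570 / 1000 = 0.011357 m
angle = atan(0.011357 / 1.2850)
angle = 0.5064 deg


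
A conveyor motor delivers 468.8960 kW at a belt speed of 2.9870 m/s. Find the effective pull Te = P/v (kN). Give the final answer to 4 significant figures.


Te = P / v = 468.8960 / 2.9870
Te = 157.0 kN


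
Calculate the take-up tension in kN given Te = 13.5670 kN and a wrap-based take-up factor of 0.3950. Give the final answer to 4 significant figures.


T_tu = 13.5670 * 0.3950
T_tu = 5.359 kN


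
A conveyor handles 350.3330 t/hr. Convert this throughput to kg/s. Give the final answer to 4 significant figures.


m_dot = 350.3330 * 1000 / 3600
m_dot = 97.31 kg/s


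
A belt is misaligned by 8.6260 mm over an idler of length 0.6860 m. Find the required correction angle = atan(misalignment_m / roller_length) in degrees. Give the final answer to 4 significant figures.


misalign_m = 8.6260 / 1000 = 0.008626 m
angle = atan(0.008626 / 0.6860)
angle = 0.7204 deg


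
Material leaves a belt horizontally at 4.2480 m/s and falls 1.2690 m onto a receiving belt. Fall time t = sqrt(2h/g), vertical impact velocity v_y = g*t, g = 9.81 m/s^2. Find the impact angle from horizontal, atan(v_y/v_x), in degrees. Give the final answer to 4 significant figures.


t = sqrt(2*1.2690/9.81) = 0.508641 s
v_y = 9.81 * 0.508641 = 4.98977 m/s
angle = atan(4.98977 / 4.2480) = 49.59 deg


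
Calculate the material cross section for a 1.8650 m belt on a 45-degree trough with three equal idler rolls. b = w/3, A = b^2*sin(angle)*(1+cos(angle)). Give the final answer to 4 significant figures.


b = 1.8650/3 = 0.621667 m
A = 0.621667^2 * sin(45 deg) * (1 + cos(45 deg))
A = 0.4665 m^2


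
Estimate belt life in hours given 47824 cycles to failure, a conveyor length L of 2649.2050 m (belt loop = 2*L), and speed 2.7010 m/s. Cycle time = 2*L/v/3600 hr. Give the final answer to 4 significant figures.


cycle_time = 2 * 2649.2050 / 2.7010 / 3600 = 0.544902 hr
life = 47824 * 0.544902 = 26060 hours


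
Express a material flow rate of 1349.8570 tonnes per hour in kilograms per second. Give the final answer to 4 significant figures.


m_dot = 1349.8570 * 1000 / 3600
m_dot = 375.0 kg/s


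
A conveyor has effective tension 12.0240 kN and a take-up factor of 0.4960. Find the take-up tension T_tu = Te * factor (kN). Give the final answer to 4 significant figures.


T_tu = 12.0240 * 0.4960
T_tu = 5.964 kN


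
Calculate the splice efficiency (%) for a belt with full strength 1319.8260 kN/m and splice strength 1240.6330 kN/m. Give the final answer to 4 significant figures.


Eff = 1240.6330 / 1319.8260 * 100
Eff = 94.00 %


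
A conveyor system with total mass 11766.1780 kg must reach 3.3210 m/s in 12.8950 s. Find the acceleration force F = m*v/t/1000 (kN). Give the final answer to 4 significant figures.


F = 11766.1780 * 3.3210 / 12.8950 / 1000
F = 3.030 kN


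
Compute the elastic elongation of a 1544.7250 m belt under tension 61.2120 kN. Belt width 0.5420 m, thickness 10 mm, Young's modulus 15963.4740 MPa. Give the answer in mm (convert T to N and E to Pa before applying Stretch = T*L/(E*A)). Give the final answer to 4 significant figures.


A = 0.5420 * 0.01 = 0.00542 m^2
Stretch = 61.2120*1000 * 1544.7250 / (15963.4740e6 * 0.00542) * 1000
Stretch = 1093 mm


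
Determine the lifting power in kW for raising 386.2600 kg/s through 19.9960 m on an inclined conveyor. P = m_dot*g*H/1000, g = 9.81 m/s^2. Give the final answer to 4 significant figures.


P = 386.2600 * 9.81 * 19.9960 / 1000
P = 75.77 kW


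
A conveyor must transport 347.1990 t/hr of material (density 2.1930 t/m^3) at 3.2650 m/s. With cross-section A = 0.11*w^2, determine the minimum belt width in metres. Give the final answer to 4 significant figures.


A_req = 347.1990 / (3.2650 * 2.1930 * 3600) = 0.0134696 m^2
w = sqrt(0.0134696 / 0.11)
w = 0.3499 m


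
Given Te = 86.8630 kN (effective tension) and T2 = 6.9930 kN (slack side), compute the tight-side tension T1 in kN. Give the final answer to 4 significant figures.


T1 = Te + T2 = 86.8630 + 6.9930
T1 = 93.86 kN


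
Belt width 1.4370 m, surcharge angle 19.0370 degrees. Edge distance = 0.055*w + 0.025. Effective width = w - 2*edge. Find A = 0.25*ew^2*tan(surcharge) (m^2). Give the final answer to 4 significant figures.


edge = 0.055*1.4370 + 0.025 = 0.104035 m
ew = 1.4370 - 2*0.104035 = 1.22893 m
A = 0.25 * 1.22893^2 * tan(19.0370 deg)
A = 0.1303 m^2


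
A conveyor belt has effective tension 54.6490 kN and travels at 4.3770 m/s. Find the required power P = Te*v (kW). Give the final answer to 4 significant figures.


P = Te * v = 54.6490 * 4.3770
P = 239.2 kW


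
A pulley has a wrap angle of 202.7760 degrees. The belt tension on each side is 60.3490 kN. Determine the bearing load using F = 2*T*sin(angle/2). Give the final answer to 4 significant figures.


F = 2 * 60.3490 * sin(202.7760/2 deg)
F = 118.3 kN


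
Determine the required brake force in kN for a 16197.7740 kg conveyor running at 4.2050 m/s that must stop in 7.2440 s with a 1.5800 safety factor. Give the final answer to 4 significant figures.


F = 16197.7740 * 4.2050 / 7.2440 * 1.5800 / 1000
F = 14.86 kN


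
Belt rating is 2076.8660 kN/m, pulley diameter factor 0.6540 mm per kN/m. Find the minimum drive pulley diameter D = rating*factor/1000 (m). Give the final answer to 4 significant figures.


D = 2076.8660 * 0.6540 / 1000
D = 1.358 m


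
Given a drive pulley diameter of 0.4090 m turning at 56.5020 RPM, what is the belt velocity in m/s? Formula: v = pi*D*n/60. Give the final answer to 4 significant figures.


v = pi * 0.4090 * 56.5020 / 60
v = 1.210 m/s


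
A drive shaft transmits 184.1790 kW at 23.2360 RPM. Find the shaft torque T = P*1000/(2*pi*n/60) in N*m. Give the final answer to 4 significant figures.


omega = 2*pi*23.2360/60 = 2.43327 rad/s
T = 184.1790*1000 / 2.43327
T = 75690 N*m


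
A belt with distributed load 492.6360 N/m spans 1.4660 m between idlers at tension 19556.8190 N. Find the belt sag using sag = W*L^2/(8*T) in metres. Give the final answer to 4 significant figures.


sag = 492.6360 * 1.4660^2 / (8 * 19556.8190)
sag = 0.006767 m


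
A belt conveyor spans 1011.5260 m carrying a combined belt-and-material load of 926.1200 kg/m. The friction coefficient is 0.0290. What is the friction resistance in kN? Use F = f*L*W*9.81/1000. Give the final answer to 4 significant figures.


F = 0.0290 * 1011.5260 * 926.1200 * 9.81 / 1000
F = 266.5 kN


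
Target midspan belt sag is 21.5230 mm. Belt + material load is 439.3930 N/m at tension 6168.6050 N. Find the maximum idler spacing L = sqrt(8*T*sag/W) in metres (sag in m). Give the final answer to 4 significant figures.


sag = 21.5230/1000 = 0.021523 m
L = sqrt(8 * 6168.6050 * 0.021523 / 439.3930)
L = 1.555 m


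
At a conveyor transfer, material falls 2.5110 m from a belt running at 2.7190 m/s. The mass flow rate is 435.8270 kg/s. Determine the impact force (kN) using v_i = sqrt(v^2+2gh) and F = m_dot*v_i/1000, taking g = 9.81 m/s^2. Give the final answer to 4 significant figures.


v_i = sqrt(2.7190^2 + 2*9.81*2.5110) = 7.5272 m/s
F = 435.8270 * 7.5272 / 1000
F = 3.281 kN


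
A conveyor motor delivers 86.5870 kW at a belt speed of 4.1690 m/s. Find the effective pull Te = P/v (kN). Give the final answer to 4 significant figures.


Te = P / v = 86.5870 / 4.1690
Te = 20.77 kN


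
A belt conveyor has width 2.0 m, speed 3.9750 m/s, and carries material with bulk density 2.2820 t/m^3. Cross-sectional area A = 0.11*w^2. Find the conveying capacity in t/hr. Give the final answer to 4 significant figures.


A = 0.11 * 2.0^2 = 0.44 m^2
C = 0.44 * 3.9750 * 2.2820 * 3600
C = 14370 t/hr


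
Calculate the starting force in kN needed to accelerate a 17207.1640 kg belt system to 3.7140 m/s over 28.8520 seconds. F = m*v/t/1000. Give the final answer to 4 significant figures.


F = 17207.1640 * 3.7140 / 28.8520 / 1000
F = 2.215 kN


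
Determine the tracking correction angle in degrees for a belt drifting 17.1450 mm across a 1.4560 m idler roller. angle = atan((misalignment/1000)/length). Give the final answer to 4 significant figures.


misalign_m = 17.1450 / 1000 = 0.017145 m
angle = atan(0.017145 / 1.4560)
angle = 0.6747 deg


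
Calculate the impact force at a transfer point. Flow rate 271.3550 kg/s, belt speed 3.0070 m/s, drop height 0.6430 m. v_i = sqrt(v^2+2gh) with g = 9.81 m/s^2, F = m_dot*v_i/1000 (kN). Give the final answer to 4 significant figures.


v_i = sqrt(3.0070^2 + 2*9.81*0.6430) = 4.65378 m/s
F = 271.3550 * 4.65378 / 1000
F = 1.263 kN


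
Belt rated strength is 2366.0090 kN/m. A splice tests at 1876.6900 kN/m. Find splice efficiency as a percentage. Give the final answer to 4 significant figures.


Eff = 1876.6900 / 2366.0090 * 100
Eff = 79.32 %


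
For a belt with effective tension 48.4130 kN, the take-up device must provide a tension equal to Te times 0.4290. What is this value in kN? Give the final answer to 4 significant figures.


T_tu = 48.4130 * 0.4290
T_tu = 20.77 kN


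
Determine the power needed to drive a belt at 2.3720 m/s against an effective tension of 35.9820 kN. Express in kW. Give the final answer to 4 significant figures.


P = Te * v = 35.9820 * 2.3720
P = 85.35 kW


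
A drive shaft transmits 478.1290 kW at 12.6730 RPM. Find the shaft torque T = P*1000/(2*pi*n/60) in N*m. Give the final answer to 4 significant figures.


omega = 2*pi*12.6730/60 = 1.32711 rad/s
T = 478.1290*1000 / 1.32711
T = 360300 N*m


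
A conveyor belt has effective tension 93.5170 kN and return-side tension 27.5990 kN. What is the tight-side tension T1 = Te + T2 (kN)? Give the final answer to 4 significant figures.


T1 = Te + T2 = 93.5170 + 27.5990
T1 = 121.1 kN


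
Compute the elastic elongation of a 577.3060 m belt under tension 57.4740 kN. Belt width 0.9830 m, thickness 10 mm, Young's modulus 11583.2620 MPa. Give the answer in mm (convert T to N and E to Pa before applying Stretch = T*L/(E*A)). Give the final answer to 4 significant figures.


A = 0.9830 * 0.01 = 0.00983 m^2
Stretch = 57.4740*1000 * 577.3060 / (11583.2620e6 * 0.00983) * 1000
Stretch = 291.4 mm


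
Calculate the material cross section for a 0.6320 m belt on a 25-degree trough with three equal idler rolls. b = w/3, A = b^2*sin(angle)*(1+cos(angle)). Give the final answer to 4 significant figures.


b = 0.6320/3 = 0.210667 m
A = 0.210667^2 * sin(25 deg) * (1 + cos(25 deg))
A = 0.03575 m^2


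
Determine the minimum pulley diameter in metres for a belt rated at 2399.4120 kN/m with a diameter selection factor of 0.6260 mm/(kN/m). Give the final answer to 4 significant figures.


D = 2399.4120 * 0.6260 / 1000
D = 1.502 m


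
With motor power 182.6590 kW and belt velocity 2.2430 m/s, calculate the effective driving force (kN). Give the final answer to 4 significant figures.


Te = P / v = 182.6590 / 2.2430
Te = 81.44 kN


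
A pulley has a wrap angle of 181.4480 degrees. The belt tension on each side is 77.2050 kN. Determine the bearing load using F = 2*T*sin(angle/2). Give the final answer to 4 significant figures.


F = 2 * 77.2050 * sin(181.4480/2 deg)
F = 154.4 kN


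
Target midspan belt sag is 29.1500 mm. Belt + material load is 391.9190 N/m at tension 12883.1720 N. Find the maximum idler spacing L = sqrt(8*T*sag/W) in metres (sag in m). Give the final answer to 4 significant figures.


sag = 29.1500/1000 = 0.029150 m
L = sqrt(8 * 12883.1720 * 0.029150 / 391.9190)
L = 2.769 m


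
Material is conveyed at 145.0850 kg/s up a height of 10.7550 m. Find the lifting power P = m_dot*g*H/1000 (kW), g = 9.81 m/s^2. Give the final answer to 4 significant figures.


P = 145.0850 * 9.81 * 10.7550 / 1000
P = 15.31 kW


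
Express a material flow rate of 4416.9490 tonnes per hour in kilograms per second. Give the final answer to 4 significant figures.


m_dot = 4416.9490 * 1000 / 3600
m_dot = 1227 kg/s


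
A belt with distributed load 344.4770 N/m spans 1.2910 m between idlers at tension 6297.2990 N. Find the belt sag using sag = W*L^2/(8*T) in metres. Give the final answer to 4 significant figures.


sag = 344.4770 * 1.2910^2 / (8 * 6297.2990)
sag = 0.01140 m


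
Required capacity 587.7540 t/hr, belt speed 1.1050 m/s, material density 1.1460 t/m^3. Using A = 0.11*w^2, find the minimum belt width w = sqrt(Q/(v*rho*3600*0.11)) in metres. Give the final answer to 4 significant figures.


A_req = 587.7540 / (1.1050 * 1.1460 * 3600) = 0.128928 m^2
w = sqrt(0.128928 / 0.11)
w = 1.083 m


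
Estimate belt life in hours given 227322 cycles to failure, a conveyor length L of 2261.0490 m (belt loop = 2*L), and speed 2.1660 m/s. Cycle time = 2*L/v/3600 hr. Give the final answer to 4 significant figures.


cycle_time = 2 * 2261.0490 / 2.1660 / 3600 = 0.579935 hr
life = 227322 * 0.579935 = 131800 hours


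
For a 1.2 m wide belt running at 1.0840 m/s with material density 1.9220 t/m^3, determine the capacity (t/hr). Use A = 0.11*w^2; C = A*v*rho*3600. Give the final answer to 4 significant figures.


A = 0.11 * 1.2^2 = 0.1584 m^2
C = 0.1584 * 1.0840 * 1.9220 * 3600
C = 1188 t/hr


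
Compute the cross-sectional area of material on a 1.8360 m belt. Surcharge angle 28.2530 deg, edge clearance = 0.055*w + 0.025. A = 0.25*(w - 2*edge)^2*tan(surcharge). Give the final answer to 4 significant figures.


edge = 0.055*1.8360 + 0.025 = 0.12598 m
ew = 1.8360 - 2*0.12598 = 1.58404 m
A = 0.25 * 1.58404^2 * tan(28.2530 deg)
A = 0.3371 m^2


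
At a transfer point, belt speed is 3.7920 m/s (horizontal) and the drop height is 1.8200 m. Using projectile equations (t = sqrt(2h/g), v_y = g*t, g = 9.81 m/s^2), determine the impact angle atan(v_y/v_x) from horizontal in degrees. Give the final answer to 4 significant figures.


t = sqrt(2*1.8200/9.81) = 0.609139 s
v_y = 9.81 * 0.609139 = 5.97565 m/s
angle = atan(5.97565 / 3.7920) = 57.60 deg


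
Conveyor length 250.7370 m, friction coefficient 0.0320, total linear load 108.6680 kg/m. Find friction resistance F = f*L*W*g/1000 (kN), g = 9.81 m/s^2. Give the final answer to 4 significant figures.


F = 0.0320 * 250.7370 * 108.6680 * 9.81 / 1000
F = 8.553 kN


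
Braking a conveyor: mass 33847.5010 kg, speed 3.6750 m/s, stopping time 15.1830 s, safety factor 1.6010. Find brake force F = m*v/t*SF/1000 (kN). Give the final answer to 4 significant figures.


F = 33847.5010 * 3.6750 / 15.1830 * 1.6010 / 1000
F = 13.12 kN


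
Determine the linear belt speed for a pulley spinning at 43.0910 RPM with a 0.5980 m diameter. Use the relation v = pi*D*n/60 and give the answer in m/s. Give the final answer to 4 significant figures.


v = pi * 0.5980 * 43.0910 / 60
v = 1.349 m/s


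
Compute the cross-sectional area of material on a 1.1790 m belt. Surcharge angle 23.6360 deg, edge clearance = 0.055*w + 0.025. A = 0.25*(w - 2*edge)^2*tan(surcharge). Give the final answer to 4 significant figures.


edge = 0.055*1.1790 + 0.025 = 0.089845 m
ew = 1.1790 - 2*0.089845 = 0.99931 m
A = 0.25 * 0.99931^2 * tan(23.6360 deg)
A = 0.1093 m^2


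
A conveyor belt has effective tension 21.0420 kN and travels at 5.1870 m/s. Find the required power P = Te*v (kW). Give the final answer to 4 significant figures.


P = Te * v = 21.0420 * 5.1870
P = 109.1 kW


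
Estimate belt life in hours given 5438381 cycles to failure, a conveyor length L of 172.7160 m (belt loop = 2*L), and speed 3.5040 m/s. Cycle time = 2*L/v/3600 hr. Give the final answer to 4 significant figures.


cycle_time = 2 * 172.7160 / 3.5040 / 3600 = 0.0273839 hr
life = 5438381 * 0.0273839 = 148900 hours


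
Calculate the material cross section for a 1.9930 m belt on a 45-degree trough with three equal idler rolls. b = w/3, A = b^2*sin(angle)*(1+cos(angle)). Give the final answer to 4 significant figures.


b = 1.9930/3 = 0.664333 m
A = 0.664333^2 * sin(45 deg) * (1 + cos(45 deg))
A = 0.5327 m^2


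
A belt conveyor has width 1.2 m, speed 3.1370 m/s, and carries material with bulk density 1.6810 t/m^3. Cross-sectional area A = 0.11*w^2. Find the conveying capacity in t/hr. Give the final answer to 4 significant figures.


A = 0.11 * 1.2^2 = 0.1584 m^2
C = 0.1584 * 3.1370 * 1.6810 * 3600
C = 3007 t/hr


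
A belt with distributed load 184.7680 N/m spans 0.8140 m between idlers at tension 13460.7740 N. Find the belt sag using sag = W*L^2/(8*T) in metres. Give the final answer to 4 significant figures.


sag = 184.7680 * 0.8140^2 / (8 * 13460.7740)
sag = 0.001137 m


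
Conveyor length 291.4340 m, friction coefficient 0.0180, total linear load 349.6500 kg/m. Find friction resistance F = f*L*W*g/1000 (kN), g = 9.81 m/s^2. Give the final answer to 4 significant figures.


F = 0.0180 * 291.4340 * 349.6500 * 9.81 / 1000
F = 17.99 kN


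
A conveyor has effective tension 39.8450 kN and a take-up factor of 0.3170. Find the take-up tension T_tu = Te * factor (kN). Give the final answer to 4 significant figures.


T_tu = 39.8450 * 0.3170
T_tu = 12.63 kN


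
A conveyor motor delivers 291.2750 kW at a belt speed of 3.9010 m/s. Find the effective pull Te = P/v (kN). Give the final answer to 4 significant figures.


Te = P / v = 291.2750 / 3.9010
Te = 74.67 kN


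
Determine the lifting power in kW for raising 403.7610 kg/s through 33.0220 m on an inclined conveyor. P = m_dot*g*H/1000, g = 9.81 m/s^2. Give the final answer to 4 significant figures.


P = 403.7610 * 9.81 * 33.0220 / 1000
P = 130.8 kW


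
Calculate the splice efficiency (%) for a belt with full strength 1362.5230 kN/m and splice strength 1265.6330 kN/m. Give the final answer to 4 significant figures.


Eff = 1265.6330 / 1362.5230 * 100
Eff = 92.89 %


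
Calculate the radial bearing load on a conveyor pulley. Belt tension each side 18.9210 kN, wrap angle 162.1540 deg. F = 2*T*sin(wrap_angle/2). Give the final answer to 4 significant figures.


F = 2 * 18.9210 * sin(162.1540/2 deg)
F = 37.38 kN


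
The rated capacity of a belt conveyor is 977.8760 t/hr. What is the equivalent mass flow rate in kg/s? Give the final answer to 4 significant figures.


m_dot = 977.8760 * 1000 / 3600
m_dot = 271.6 kg/s


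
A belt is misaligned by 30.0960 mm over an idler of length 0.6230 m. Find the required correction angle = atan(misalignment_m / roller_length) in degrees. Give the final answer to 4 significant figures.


misalign_m = 30.0960 / 1000 = 0.030096 m
angle = atan(0.030096 / 0.6230)
angle = 2.766 deg


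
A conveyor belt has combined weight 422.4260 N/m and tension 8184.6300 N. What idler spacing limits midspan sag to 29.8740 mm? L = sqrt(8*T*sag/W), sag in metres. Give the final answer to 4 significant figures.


sag = 29.8740/1000 = 0.029874 m
L = sqrt(8 * 8184.6300 * 0.029874 / 422.4260)
L = 2.152 m


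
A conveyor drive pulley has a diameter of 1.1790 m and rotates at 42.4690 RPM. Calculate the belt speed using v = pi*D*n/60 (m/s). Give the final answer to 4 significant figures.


v = pi * 1.1790 * 42.4690 / 60
v = 2.622 m/s
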